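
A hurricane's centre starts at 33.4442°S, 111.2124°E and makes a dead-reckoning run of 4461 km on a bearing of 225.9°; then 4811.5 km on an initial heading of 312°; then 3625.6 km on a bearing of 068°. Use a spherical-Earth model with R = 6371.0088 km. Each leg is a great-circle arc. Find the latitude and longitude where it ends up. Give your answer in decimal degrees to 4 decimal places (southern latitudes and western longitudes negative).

latitude -3.5254°, longitude 59.1505°

Apply the spherical direct solution leg by leg, carrying full precision between legs.
Leg 1: from (-33.4442°, 111.2124°), δ = 4461/6371.0088 = 0.700203 rad, θ = 225.9° → φ = -52.7147°, λ = 61.4057°.
Leg 2: from (-52.7147°, 61.4057°), δ = 4811.5/6371.0088 = 0.755218 rad, θ = 312° → φ = -17.5459°, λ = 29.1131°.
Leg 3: from (-17.5459°, 29.1131°), δ = 3625.6/6371.0088 = 0.569078 rad, θ = 68° → φ = -3.5254°, λ = 59.1505°.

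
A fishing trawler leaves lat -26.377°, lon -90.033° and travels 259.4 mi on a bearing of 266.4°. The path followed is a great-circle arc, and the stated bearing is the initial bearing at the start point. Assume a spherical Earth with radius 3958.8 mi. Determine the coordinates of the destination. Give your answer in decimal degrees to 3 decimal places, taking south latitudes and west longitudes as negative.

latitude -26.552°, longitude -94.222°

δ = 259.4/3958.8 = 0.065525 rad (3.7543°).
Start latitude φ₁ = -0.460365 rad; initial bearing θ = 4.649557 rad.
Applying the spherical law of cosines for sides, sin φ₂ = sin φ₁ cos δ + cos φ₁ sin δ cos θ = -0.447006, so φ₂ = -26.552°.
Then Δλ = atan2(-0.058545, 0.799260) = -0.073119 rad, from sin θ sin δ cos φ₁ over cos δ − sin φ₁ sin φ₂.
λ₂ = -90.033° + -4.189° = -94.222°.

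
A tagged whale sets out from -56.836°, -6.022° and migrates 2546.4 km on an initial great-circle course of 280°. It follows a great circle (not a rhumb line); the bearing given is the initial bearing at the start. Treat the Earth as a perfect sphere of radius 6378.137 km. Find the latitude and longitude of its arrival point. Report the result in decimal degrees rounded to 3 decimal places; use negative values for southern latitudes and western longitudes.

latitude -47.252°, longitude -40.353°

The arc subtends δ = 2546.4/6378.137 = 0.399239 rad at the centre.
With φ₁ = -56.836° = -0.991975 rad and θ = 280° = 4.886922 rad:
sin φ₂ = sin φ₁ cos δ + cos φ₁ sin δ cos θ = (-0.837108)(0.921357) + (0.547037)(0.388717)(0.173648) = -0.734351
φ₂ = asin(-0.734351) = -0.824709 rad = -47.252°.
For the longitude increment, Δλ = atan2( sin θ sin δ cos φ₁, cos δ − sin φ₁ sin φ₂ ) = atan2(-0.209412, 0.306626) = -34.331°.
λ₂ = λ₁ + Δλ = -40.353°.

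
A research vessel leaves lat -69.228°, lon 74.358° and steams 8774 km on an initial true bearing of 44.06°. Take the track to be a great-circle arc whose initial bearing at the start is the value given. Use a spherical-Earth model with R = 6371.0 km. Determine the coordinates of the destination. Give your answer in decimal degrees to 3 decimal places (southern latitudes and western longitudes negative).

The arc subtends δ = 8774/6371 = 1.377178 rad at the centre.
Converting: φ₁ = -1.208257 rad, θ = 0.768992 rad.
Applying the spherical law of cosines for sides, sin φ₂ = sin φ₁ cos δ + cos φ₁ sin δ cos θ = 0.070190, so φ₂ = 4.025°.
Δλ = atan2( sin θ sin δ cos φ₁ , cos δ − sin φ₁ sin φ₂ ) = atan2(0.242019, 0.258038) = 0.753375 rad = 43.165°.
λ₂ = λ₁ + Δλ = 117.523°.

latitude 4.025°, longitude 117.523°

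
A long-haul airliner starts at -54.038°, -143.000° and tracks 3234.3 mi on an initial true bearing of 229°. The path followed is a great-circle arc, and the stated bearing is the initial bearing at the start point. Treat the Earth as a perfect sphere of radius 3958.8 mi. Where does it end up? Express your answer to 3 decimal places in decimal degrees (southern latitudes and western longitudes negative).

δ = 3234.3/3958.8 = 0.816990 rad (46.8101°).
With φ₁ = -54.038° = -0.943141 rad and θ = 229° = 3.996804 rad:
Applying the spherical law of cosines for sides, sin φ₂ = sin φ₁ cos δ + cos φ₁ sin δ cos θ = -0.834869, so φ₂ = -56.602°.
For the longitude increment, Δλ = atan2( sin θ sin δ cos φ₁, cos δ − sin φ₁ sin φ₂ ) = atan2(-0.323134, 0.008670) = -88.463°.
λ₂ = -143.000° + -88.463° = -231.463°, normalized to (−180°, 180°] → 128.537°.

latitude -56.602°, longitude 128.537°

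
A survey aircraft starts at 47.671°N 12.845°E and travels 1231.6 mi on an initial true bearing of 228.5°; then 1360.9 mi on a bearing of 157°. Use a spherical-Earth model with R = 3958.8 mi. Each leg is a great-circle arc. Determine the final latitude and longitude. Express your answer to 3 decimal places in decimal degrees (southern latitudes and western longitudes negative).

Apply the spherical direct solution leg by leg, carrying full precision between legs.
Leg 1: from (47.671°, 12.845°), δ = 1231.6/3958.8 = 0.311104 rad, θ = 228.5° → φ = 34.556°, λ = -3.318°.
Leg 2: from (34.556°, -3.318°), δ = 1360.9/3958.8 = 0.343766 rad, θ = 157° → φ = 16.172°, λ = 4.563°.

latitude 16.172°, longitude 4.563°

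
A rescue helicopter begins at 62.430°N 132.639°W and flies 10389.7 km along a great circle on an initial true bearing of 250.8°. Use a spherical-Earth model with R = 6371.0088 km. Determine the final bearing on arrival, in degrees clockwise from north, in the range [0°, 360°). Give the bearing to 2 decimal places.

The arc subtends δ = 10389.7/6371.0088 = 1.630778 rad at the centre.
Converting: φ₁ = 1.089609 rad, θ = 4.377286 rad.
Destination latitude: φ₂ = arcsin( sin φ₁ cos δ + cos φ₁ sin δ cos θ ) = arcsin(-0.205075) = -11.834°.
For the longitude increment, Δλ = atan2( sin θ sin δ cos φ₁, cos δ − sin φ₁ sin φ₂ ) = atan2(-0.436302, 0.121842) = -74.397°.
λ₂ = -132.639° + -74.397° = -207.036°, normalized to (−180°, 180°] → 152.964°.
The forward bearing on arrival equals the back-azimuth from the destination plus 180°.
Back-azimuth from P₂ (-11.83°, 152.96°) to P₁ (62.43°, -132.64°), with Δλ' = λ₁ − λ₂ = -285.60°: atan2( sin Δλ' cos φ₁ , cos φ₂ sin φ₁ − sin φ₂ cos φ₁ cos Δλ' ) = 26.52°.
Final bearing = (26.52° + 180°) mod 360° = 206.52°.

final bearing 206.52°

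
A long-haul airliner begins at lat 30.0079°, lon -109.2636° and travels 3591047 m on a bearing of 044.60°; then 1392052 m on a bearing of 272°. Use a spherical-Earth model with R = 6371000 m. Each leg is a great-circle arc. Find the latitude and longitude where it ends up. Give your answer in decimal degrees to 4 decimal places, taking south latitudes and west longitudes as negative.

Apply the spherical direct solution leg by leg, carrying full precision between legs.
Leg 1: from (30.0079°, -109.2636°), δ = 3591047/6371000 = 0.563655 rad, θ = 44.6° → φ = 48.7798°, λ = -74.5618°.
Leg 2: from (48.7798°, -74.5618°), δ = 1392052/6371000 = 0.218498 rad, θ = 272° → φ = 47.6705°, λ = -93.3277°.

latitude 47.6705°, longitude -93.3277°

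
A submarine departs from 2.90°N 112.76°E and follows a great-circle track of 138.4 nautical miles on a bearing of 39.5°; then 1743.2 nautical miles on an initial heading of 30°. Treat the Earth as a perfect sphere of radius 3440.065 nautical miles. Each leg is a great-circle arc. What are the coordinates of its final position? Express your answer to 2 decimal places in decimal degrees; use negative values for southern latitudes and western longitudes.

Apply the spherical direct solution leg by leg, carrying full precision between legs.
Leg 1: from (2.90°, 112.76°), δ = 138.4/3440.065 = 0.040232 rad, θ = 39.5° → φ = 4.68°, λ = 114.23°.
Leg 2: from (4.68°, 114.23°), δ = 1743.2/3440.065 = 0.506735 rad, θ = 30° → φ = 29.35°, λ = 130.40°.

latitude 29.35°, longitude 130.40°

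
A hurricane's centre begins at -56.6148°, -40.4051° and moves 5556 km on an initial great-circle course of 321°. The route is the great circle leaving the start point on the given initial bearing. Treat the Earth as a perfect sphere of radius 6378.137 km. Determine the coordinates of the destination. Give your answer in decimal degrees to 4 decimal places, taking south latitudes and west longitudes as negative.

Central angle δ = d/R = 0.871101 rad.
Converting: φ₁ = -0.988115 rad, θ = 5.602507 rad.
Destination latitude: φ₂ = arcsin( sin φ₁ cos δ + cos φ₁ sin δ cos θ ) = arcsin(-0.210563) = -12.1553°.
Δλ = atan2( sin θ sin δ cos φ₁ , cos δ − sin φ₁ sin φ₂ ) = atan2(-0.264927, 0.468167) = -0.514955 rad = -29.5048°.
λ₂ = -40.4051° + -29.5048° = -69.9099°.

latitude -12.1553°, longitude -69.9099°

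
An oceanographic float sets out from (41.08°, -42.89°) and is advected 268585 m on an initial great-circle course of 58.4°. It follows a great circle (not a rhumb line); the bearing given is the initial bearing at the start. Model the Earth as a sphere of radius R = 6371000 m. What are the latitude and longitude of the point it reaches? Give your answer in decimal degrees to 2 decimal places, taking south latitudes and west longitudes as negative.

latitude 42.31°, longitude -40.11°

The arc subtends δ = 268585/6371000 = 0.042157 rad at the centre.
With φ₁ = 41.08° = 0.716981 rad and θ = 58.4° = 1.019272 rad:
Applying the spherical law of cosines for sides, sin φ₂ = sin φ₁ cos δ + cos φ₁ sin δ cos θ = 0.673175, so φ₂ = 42.31°.
For the longitude increment, Δλ = atan2( sin θ sin δ cos φ₁, cos δ − sin φ₁ sin φ₂ ) = atan2(0.027058, 0.556760) = 2.78°.
Hence λ₂ = -42.89° + 2.78° = -40.11°.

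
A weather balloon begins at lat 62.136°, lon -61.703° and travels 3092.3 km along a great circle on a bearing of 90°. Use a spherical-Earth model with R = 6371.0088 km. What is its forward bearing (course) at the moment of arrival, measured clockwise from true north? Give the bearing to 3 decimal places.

Central angle δ = d/R = 0.485371 rad.
Converting: φ₁ = 1.084478 rad, θ = 1.570796 rad.
sin φ₂ = sin φ₁ cos δ + cos φ₁ sin δ cos θ = (0.884059)(0.884502) + (0.467374)(0.466536)(0.000000) = 0.781952
φ₂ = asin(0.781952) = 0.897792 rad = 51.440°.
Then Δλ = atan2(0.218047, 0.193210) = 0.845719 rad, from sin θ sin δ cos φ₁ over cos δ − sin φ₁ sin φ₂.
λ₂ = λ₁ + Δλ = -13.247°.
The forward bearing on arrival equals the back-azimuth from the destination plus 180°.
Back-azimuth from P₂ (51.440°, -13.247°) to P₁ (62.136°, -61.703°), with Δλ' = λ₁ − λ₂ = -48.456°: atan2( sin Δλ' cos φ₁ , cos φ₂ sin φ₁ − sin φ₂ cos φ₁ cos Δλ' ) = 311.428°.
Final bearing = (311.428° + 180°) mod 360° = 131.428°.

final bearing 131.428°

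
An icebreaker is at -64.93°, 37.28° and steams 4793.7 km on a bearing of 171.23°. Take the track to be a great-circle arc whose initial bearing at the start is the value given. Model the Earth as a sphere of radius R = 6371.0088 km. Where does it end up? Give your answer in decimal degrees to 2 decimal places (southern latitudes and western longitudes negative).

latitude -71.34°, longitude -161.73°

Central angle δ = d/R = 0.752424 rad.
Converting: φ₁ = -1.133242 rad, θ = 2.988527 rad.
sin φ₂ = sin φ₁ cos δ + cos φ₁ sin δ cos θ = (-0.905791)(0.730034) + (0.423725)(0.683410)(-0.988308) = -0.947451
φ₂ = asin(-0.947451) = -1.245171 rad = -71.34°.
Δλ = atan2( sin θ sin δ cos φ₁ , cos δ − sin φ₁ sin φ₂ ) = atan2(0.044152, -0.128158) = 2.809818 rad = 160.99°.
λ₂ = 37.28° + 160.99° = 198.27°, normalized to (−180°, 180°] → -161.73°.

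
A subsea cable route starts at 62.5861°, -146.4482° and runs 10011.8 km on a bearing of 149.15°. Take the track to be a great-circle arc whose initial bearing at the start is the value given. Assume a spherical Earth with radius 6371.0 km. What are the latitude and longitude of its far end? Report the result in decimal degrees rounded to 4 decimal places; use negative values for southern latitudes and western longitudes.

latitude -23.3200°, longitude -112.5023°

The arc subtends δ = 10011.8/6371 = 1.571464 rad at the centre.
Converting: φ₁ = 1.092334 rad, θ = 2.603159 rad.
Applying the spherical law of cosines for sides, sin φ₂ = sin φ₁ cos δ + cos φ₁ sin δ cos θ = -0.395865, so φ₂ = -23.3200°.
For the longitude increment, Δλ = atan2( sin θ sin δ cos φ₁, cos δ − sin φ₁ sin φ₂ ) = atan2(0.236097, 0.350743) = 33.9459°.
λ₂ = -146.4482° + 33.9459° = -112.5023°.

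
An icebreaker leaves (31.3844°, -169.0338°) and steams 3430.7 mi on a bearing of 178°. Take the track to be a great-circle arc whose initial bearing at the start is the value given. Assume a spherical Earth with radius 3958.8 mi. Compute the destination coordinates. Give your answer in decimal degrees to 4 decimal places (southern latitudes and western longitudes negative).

Angular distance δ = d/R = 3430.7 / 3958.8 = 0.866601 rad.
Converting: φ₁ = 0.547761 rad, θ = 3.106686 rad.
Destination latitude: φ₂ = arcsin( sin φ₁ cos δ + cos φ₁ sin δ cos θ ) = arcsin(-0.313069) = -18.2443°.
Δλ = atan2( sin θ sin δ cos φ₁ , cos δ − sin φ₁ sin φ₂ ) = atan2(0.022707, 0.810460) = 0.028010 rad = 1.6048°.
λ₂ = λ₁ + Δλ = -167.4290°.

latitude -18.2443°, longitude -167.4290°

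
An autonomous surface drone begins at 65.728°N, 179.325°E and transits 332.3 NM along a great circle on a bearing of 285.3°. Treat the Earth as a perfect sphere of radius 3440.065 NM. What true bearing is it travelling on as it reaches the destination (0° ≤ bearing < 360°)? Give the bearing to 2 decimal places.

Angular distance δ = d/R = 332.3 / 3440.065 = 0.096597 rad.
Start latitude φ₁ = 1.147170 rad; initial bearing θ = 4.979424 rad.
Destination latitude: φ₂ = arcsin( sin φ₁ cos δ + cos φ₁ sin δ cos θ ) = arcsin(0.917816) = 66.609°.
Then Δλ = atan2(-0.038241, 0.158653) = -0.236525 rad, from sin θ sin δ cos φ₁ over cos δ − sin φ₁ sin φ₂.
Hence λ₂ = 179.325° + -13.552° = 165.773°.
The forward bearing on arrival equals the back-azimuth from the destination plus 180°.
Back-azimuth from P₂ (66.61°, 165.77°) to P₁ (65.73°, 179.32°), with Δλ' = λ₁ − λ₂ = 13.55°: atan2( sin Δλ' cos φ₁ , cos φ₂ sin φ₁ − sin φ₂ cos φ₁ cos Δλ' ) = 92.89°.
Final bearing = (92.89° + 180°) mod 360° = 272.89°.

final bearing 272.89°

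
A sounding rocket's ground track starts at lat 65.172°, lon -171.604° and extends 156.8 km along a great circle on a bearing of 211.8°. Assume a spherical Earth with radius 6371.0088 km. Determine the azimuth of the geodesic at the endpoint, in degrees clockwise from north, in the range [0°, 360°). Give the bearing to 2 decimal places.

The arc subtends δ = 156.8/6371.0088 = 0.024611 rad at the centre.
Converting: φ₁ = 1.137466 rad, θ = 3.696607 rad.
Applying the spherical law of cosines for sides, sin φ₂ = sin φ₁ cos δ + cos φ₁ sin δ cos θ = 0.898515, so φ₂ = 63.964°.
For the longitude increment, Δλ = atan2( sin θ sin δ cos φ₁, cos δ − sin φ₁ sin φ₂ ) = atan2(-0.005445, 0.184229) = -1.693°.
λ₂ = -171.604° + -1.693° = -173.297°.
The forward bearing on arrival equals the back-azimuth from the destination plus 180°.
Back-azimuth from P₂ (63.96°, -173.30°) to P₁ (65.17°, -171.60°), with Δλ' = λ₁ − λ₂ = 1.69°: atan2( sin Δλ' cos φ₁ , cos φ₂ sin φ₁ − sin φ₂ cos φ₁ cos Δλ' ) = 30.27°.
Final bearing = (30.27° + 180°) mod 360° = 210.27°.

final bearing 210.27°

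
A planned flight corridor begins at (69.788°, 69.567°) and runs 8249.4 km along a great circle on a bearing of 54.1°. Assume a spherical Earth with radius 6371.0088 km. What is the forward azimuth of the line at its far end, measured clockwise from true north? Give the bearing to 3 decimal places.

Central angle δ = d/R = 1.294834 rad.
Converting: φ₁ = 1.218030 rad, θ = 0.944223 rad.
Destination latitude: φ₂ = arcsin( sin φ₁ cos δ + cos φ₁ sin δ cos θ ) = arcsin(0.450617) = 26.783°.
Then Δλ = atan2(0.269276, -0.150396) = 2.080157 rad, from sin θ sin δ cos φ₁ over cos δ − sin φ₁ sin φ₂.
λ₂ = 69.567° + 119.184° = 188.751°, normalized to (−180°, 180°] → -171.249°.
The forward bearing on arrival equals the back-azimuth from the destination plus 180°.
Back-azimuth from P₂ (26.783°, -171.249°) to P₁ (69.788°, 69.567°), with Δλ' = λ₁ − λ₂ = 240.816°: atan2( sin Δλ' cos φ₁ , cos φ₂ sin φ₁ − sin φ₂ cos φ₁ cos Δλ' ) = 341.730°.
Final bearing = (341.730° + 180°) mod 360° = 161.730°.

final bearing 161.730°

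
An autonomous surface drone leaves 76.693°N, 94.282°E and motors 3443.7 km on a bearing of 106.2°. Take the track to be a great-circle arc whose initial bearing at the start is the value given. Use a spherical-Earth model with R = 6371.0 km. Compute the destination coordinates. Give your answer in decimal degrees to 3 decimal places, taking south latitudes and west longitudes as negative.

latitude 53.261°, longitude 149.984°

Central angle δ = d/R = 0.540527 rad.
With φ₁ = 76.693° = 1.338545 rad and θ = 106.2° = 1.853540 rad:
sin φ₂ = sin φ₁ cos δ + cos φ₁ sin δ cos θ = (0.973151)(0.857437) + (0.230169)(0.514588)(-0.278991) = 0.801372
φ₂ = asin(0.801372) = 0.929585 rad = 53.261°.
Then Δλ = atan2(0.113739, 0.077582) = 0.972182 rad, from sin θ sin δ cos φ₁ over cos δ − sin φ₁ sin φ₂.
λ₂ = 94.282° + 55.702° = 149.984°.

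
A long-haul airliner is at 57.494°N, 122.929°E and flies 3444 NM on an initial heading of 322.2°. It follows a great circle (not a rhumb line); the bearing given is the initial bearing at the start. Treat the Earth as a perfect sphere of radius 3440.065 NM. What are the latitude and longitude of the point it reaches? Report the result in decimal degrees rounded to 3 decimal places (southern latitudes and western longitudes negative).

latitude 54.332°, longitude 5.200°

δ = 3444/3440.065 = 1.001144 rad (57.3613°).
Start latitude φ₁ = 1.003460 rad; initial bearing θ = 5.623451 rad.
Destination latitude: φ₂ = arcsin( sin φ₁ cos δ + cos φ₁ sin δ cos θ ) = arcsin(0.812411) = 54.332°.
Then Δλ = atan2(-0.277358, -0.145796) = -2.054760 rad, from sin θ sin δ cos φ₁ over cos δ − sin φ₁ sin φ₂.
Hence λ₂ = 122.929° + -117.729° = 5.200°.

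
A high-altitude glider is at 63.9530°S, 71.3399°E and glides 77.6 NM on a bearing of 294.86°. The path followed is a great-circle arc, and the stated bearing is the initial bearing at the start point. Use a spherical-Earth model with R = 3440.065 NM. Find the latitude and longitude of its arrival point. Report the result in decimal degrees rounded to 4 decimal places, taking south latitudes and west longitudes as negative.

latitude -63.3856°, longitude 68.7215°

Central angle δ = d/R = 0.022558 rad.
With φ₁ = -63.9530° = -1.116190 rad and θ = 294.86° = 5.146278 rad:
sin φ₂ = sin φ₁ cos δ + cos φ₁ sin δ cos θ = (-0.898434)(0.999746) + (0.439108)(0.022556)(0.420402) = -0.894042
φ₂ = asin(-0.894042) = -1.106288 rad = -63.3856°.
Δλ = atan2( sin θ sin δ cos φ₁ , cos δ − sin φ₁ sin φ₂ ) = atan2(-0.008987, 0.196508) = -0.045700 rad = -2.6184°.
Hence λ₂ = 71.3399° + -2.6184° = 68.7215°.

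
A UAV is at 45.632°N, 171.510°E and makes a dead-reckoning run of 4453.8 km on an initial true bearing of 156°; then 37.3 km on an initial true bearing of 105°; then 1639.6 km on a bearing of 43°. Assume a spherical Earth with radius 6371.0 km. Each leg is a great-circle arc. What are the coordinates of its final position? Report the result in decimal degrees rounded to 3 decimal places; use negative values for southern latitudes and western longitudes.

Apply the spherical direct solution leg by leg, carrying full precision between legs.
Leg 1: from (45.632°, 171.510°), δ = 4453.8/6371 = 0.699074 rad, θ = 156° → φ = 7.822°, λ = -173.171°.
Leg 2: from (7.822°, -173.171°), δ = 37.3/6371 = 0.005855 rad, θ = 105° → φ = 7.736°, λ = -172.844°.
Leg 3: from (7.736°, -172.844°), δ = 1639.6/6371 = 0.257354 rad, θ = 43° → φ = 18.338°, λ = -162.307°.

latitude 18.338°, longitude -162.307°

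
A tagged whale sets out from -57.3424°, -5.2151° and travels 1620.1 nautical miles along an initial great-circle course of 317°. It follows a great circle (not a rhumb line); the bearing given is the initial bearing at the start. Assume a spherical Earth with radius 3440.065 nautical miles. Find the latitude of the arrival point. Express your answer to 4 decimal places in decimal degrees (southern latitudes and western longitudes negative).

δ = 1620.1/3440.065 = 0.470950 rad (26.9835°).
With φ₁ = -57.3424° = -1.000814 rad and θ = 317° = 5.532694 rad:
sin φ₂ = sin φ₁ cos δ + cos φ₁ sin δ cos θ = (-0.841910)(0.891137) + (0.539617)(0.453733)(0.731354) = -0.571191
φ₂ = asin(-0.571191) = -0.607957 rad = -34.8333°.
For the longitude increment, Δλ = atan2( sin θ sin δ cos φ₁, cos δ − sin φ₁ sin φ₂ ) = atan2(-0.166982, 0.410246) = -22.1478°.
λ₂ = -5.2151° + -22.1478° = -27.3629°.

latitude -34.8333°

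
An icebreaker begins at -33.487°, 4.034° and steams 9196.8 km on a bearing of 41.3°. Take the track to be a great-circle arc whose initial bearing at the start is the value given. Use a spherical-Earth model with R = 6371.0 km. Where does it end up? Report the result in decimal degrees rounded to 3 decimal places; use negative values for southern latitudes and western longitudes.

Central angle δ = d/R = 1.443541 rad.
Converting: φ₁ = -0.584458 rad, θ = 0.720821 rad.
Destination latitude: φ₂ = arcsin( sin φ₁ cos δ + cos φ₁ sin δ cos θ ) = arcsin(0.551473) = 33.468°.
For the longitude increment, Δλ = atan2( sin θ sin δ cos φ₁, cos δ − sin φ₁ sin φ₂ ) = atan2(0.545998, 0.431186) = 51.701°.
λ₂ = 4.034° + 51.701° = 55.735°.

latitude 33.468°, longitude 55.735°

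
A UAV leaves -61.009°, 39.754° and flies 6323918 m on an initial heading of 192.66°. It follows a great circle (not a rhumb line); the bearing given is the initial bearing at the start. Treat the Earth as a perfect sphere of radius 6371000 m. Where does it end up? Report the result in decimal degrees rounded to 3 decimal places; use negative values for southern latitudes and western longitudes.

δ = 6323918/6371000 = 0.992610 rad (56.8724°).
Converting: φ₁ = -1.064808 rad, θ = 3.362551 rad.
Destination latitude: φ₂ = arcsin( sin φ₁ cos δ + cos φ₁ sin δ cos θ ) = arcsin(-0.874050) = -60.933°.
Then Δλ = atan2(-0.088957, -0.218022) = -2.754192 rad, from sin θ sin δ cos φ₁ over cos δ − sin φ₁ sin φ₂.
λ₂ = λ₁ + Δλ = -118.050°.

latitude -60.933°, longitude -118.050°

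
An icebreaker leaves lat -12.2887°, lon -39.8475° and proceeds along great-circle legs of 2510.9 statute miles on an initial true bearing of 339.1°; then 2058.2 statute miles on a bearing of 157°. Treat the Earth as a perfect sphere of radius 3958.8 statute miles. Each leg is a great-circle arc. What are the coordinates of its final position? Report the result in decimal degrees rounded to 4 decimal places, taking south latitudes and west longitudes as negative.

latitude -5.9870°, longitude -41.7418°

Apply the spherical direct solution leg by leg, carrying full precision between legs.
Leg 1: from (-12.2887°, -39.8475°), δ = 2510.9/3958.8 = 0.634258 rad, θ = 339.1° → φ = 21.6825°, λ = -52.9970°.
Leg 2: from (21.6825°, -52.9970°), δ = 2058.2/3958.8 = 0.519905 rad, θ = 157° → φ = -5.9870°, λ = -41.7418°.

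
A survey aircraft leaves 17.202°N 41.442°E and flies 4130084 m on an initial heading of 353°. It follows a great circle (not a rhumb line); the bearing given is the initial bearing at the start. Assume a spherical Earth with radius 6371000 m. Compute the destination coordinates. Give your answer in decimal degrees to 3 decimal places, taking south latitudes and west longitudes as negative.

latitude 53.924°, longitude 34.263°

Central angle δ = d/R = 0.648263 rad.
Converting: φ₁ = 0.300232 rad, θ = 6.161012 rad.
sin φ₂ = sin φ₁ cos δ + cos φ₁ sin δ cos θ = (0.295741)(0.797134) + (0.955268)(0.603803)(0.992546) = 0.808240
φ₂ = asin(0.808240) = 0.941156 rad = 53.924°.
For the longitude increment, Δλ = atan2( sin θ sin δ cos φ₁, cos δ − sin φ₁ sin φ₂ ) = atan2(-0.070293, 0.558104) = -7.179°.
Hence λ₂ = 41.442° + -7.179° = 34.263°.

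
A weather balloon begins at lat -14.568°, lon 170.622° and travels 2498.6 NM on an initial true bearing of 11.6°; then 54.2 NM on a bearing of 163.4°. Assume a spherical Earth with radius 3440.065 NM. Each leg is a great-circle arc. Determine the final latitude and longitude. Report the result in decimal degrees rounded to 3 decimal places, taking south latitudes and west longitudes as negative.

latitude 25.340°, longitude 179.467°

Apply the spherical direct solution leg by leg, carrying full precision between legs.
Leg 1: from (-14.568°, 170.622°), δ = 2498.6/3440.065 = 0.726323 rad, θ = 11.6° → φ = 26.206°, λ = 179.182°.
Leg 2: from (26.206°, 179.182°), δ = 54.2/3440.065 = 0.015756 rad, θ = 163.4° → φ = 25.340°, λ = 179.467°.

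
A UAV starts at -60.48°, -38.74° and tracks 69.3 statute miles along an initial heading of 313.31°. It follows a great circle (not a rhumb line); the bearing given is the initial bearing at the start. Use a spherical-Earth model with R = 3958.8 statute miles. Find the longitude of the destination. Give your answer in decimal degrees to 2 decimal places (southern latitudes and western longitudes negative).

longitude -40.19°

δ = 69.3/3958.8 = 0.017505 rad (1.0030°).
Converting: φ₁ = -1.055575 rad, θ = 5.468291 rad.
Applying the spherical law of cosines for sides, sin φ₂ = sin φ₁ cos δ + cos φ₁ sin δ cos θ = -0.864134, so φ₂ = -59.78°.
Δλ = atan2( sin θ sin δ cos φ₁ , cos δ − sin φ₁ sin φ₂ ) = atan2(-0.006276, 0.247891) = -0.025312 rad = -1.45°.
λ₂ = -38.74° + -1.45° = -40.19°.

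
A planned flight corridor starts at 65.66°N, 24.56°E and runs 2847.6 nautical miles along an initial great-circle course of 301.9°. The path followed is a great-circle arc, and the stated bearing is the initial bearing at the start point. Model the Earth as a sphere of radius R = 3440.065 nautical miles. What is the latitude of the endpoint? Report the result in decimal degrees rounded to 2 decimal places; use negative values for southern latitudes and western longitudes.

latitude 50.97°

Central angle δ = d/R = 0.827775 rad.
Start latitude φ₁ = 1.145983 rad; initial bearing θ = 5.269149 rad.
Applying the spherical law of cosines for sides, sin φ₂ = sin φ₁ cos δ + cos φ₁ sin δ cos θ = 0.776776, so φ₂ = 50.97°.
Δλ = atan2( sin θ sin δ cos φ₁ , cos δ − sin φ₁ sin φ₂ ) = atan2(-0.257679, -0.031216) = -1.691354 rad = -96.91°.
Hence λ₂ = 24.56° + -96.91° = -72.35°.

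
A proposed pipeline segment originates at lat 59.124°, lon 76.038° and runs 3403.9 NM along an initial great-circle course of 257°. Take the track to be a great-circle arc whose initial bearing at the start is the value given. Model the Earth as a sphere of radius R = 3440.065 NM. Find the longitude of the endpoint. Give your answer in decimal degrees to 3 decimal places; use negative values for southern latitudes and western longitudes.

longitude 14.593°

The arc subtends δ = 3403.9/3440.065 = 0.989487 rad at the centre.
Start latitude φ₁ = 1.031908 rad; initial bearing θ = 4.485496 rad.
Applying the spherical law of cosines for sides, sin φ₂ = sin φ₁ cos δ + cos φ₁ sin δ cos θ = 0.374818, so φ₂ = 22.013°.
Δλ = atan2( sin θ sin δ cos φ₁ , cos δ − sin φ₁ sin φ₂ ) = atan2(-0.417896, 0.227419) = -1.072417 rad = -61.445°.
Hence λ₂ = 76.038° + -61.445° = 14.593°.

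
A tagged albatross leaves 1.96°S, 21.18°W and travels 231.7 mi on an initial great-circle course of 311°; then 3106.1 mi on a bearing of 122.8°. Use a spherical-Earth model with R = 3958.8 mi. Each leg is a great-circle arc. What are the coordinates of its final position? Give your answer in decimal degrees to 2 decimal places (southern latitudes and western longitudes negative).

Apply the spherical direct solution leg by leg, carrying full precision between legs.
Leg 1: from (-1.96°, -21.18°), δ = 231.7/3958.8 = 0.058528 rad, θ = 311° → φ = 0.24°, λ = -23.71°.
Leg 2: from (0.24°, -23.71°), δ = 3106.1/3958.8 = 0.784606 rad, θ = 122.8° → φ = -22.32°, λ = 16.23°.

latitude -22.32°, longitude 16.23°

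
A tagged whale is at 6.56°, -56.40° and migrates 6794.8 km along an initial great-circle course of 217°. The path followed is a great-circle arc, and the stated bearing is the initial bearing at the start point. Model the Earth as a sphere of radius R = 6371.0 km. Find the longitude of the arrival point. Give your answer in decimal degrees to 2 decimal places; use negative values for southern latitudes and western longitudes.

δ = 6794.8/6371 = 1.066520 rad (61.1071°).
Start latitude φ₁ = 0.114494 rad; initial bearing θ = 3.787364 rad.
Destination latitude: φ₂ = arcsin( sin φ₁ cos δ + cos φ₁ sin δ cos θ ) = arcsin(-0.639447) = -39.75°.
For the longitude increment, Δλ = atan2( sin θ sin δ cos φ₁, cos δ − sin φ₁ sin φ₂ ) = atan2(-0.523454, 0.556227) = -43.26°.
λ₂ = λ₁ + Δλ = -99.66°.

longitude -99.66°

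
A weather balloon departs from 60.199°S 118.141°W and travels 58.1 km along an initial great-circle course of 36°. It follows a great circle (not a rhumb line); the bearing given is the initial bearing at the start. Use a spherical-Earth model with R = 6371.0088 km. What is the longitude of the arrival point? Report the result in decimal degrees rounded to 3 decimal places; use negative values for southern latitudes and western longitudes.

longitude -117.531°

Angular distance δ = d/R = 58.1 / 6371.0088 = 0.009119 rad.
Converting: φ₁ = -1.050671 rad, θ = 0.628319 rad.
Applying the spherical law of cosines for sides, sin φ₂ = sin φ₁ cos δ + cos φ₁ sin δ cos θ = -0.864054, so φ₂ = -59.775°.
Then Δλ = atan2(0.002664, 0.250170) = 0.010648 rad, from sin θ sin δ cos φ₁ over cos δ − sin φ₁ sin φ₂.
λ₂ = -118.141° + 0.610° = -117.531°.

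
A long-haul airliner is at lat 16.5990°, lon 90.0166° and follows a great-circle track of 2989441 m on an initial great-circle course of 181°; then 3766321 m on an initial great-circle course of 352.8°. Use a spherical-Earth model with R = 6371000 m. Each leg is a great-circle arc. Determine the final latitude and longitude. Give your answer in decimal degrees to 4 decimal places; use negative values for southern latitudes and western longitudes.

Apply the spherical direct solution leg by leg, carrying full precision between legs.
Leg 1: from (16.5990°, 90.0166°), δ = 2989441/6371000 = 0.469226 rad, θ = 181° → φ = -10.2818°, λ = 89.5570°.
Leg 2: from (-10.2818°, 89.5570°), δ = 3766321/6371000 = 0.591166 rad, θ = 352.8° → φ = 23.3194°, λ = 85.1946°.

latitude 23.3194°, longitude 85.1946°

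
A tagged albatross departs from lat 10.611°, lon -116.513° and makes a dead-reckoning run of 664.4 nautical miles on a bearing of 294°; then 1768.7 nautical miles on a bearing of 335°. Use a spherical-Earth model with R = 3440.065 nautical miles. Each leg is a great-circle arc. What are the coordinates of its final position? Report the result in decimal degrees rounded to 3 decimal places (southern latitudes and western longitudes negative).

latitude 40.909°, longitude -142.930°

Apply the spherical direct solution leg by leg, carrying full precision between legs.
Leg 1: from (10.611°, -116.513°), δ = 664.4/3440.065 = 0.193136 rad, θ = 294° → φ = 14.919°, λ = -126.968°.
Leg 2: from (14.919°, -126.968°), δ = 1768.7/3440.065 = 0.514147 rad, θ = 335° → φ = 40.909°, λ = -142.930°.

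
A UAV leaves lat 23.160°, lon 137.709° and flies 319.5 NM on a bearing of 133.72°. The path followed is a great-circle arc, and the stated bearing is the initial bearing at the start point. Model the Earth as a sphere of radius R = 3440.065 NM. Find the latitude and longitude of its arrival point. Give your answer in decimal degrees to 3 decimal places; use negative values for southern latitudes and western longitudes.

The arc subtends δ = 319.5/3440.065 = 0.092876 rad at the centre.
Converting: φ₁ = 0.404218 rad, θ = 2.333854 rad.
sin φ₂ = sin φ₁ cos δ + cos φ₁ sin δ cos θ = (0.393300)(0.995690) + (0.919410)(0.092743)(-0.691135) = 0.332673
φ₂ = asin(0.332673) = 0.339137 rad = 19.431°.
Then Δλ = atan2(0.061626, 0.864850) = 0.071136 rad, from sin θ sin δ cos φ₁ over cos δ − sin φ₁ sin φ₂.
Hence λ₂ = 137.709° + 4.076° = 141.785°.

latitude 19.431°, longitude 141.785°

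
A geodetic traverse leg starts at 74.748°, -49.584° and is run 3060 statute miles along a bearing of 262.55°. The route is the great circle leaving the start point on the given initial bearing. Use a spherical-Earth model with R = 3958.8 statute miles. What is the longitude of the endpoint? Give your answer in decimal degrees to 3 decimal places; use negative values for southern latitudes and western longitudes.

The arc subtends δ = 3060/3958.8 = 0.772962 rad at the centre.
With φ₁ = 74.748° = 1.304599 rad and θ = 262.55° = 4.582362 rad:
sin φ₂ = sin φ₁ cos δ + cos φ₁ sin δ cos θ = (0.964778)(0.715846) + (0.263065)(0.698258)(-0.129661) = 0.666815
φ₂ = asin(0.666815) = 0.729927 rad = 41.822°.
For the longitude increment, Δλ = atan2( sin θ sin δ cos φ₁, cos δ − sin φ₁ sin φ₂ ) = atan2(-0.182137, 0.072517) = -68.290°.
λ₂ = λ₁ + Δλ = -117.874°.

longitude -117.874°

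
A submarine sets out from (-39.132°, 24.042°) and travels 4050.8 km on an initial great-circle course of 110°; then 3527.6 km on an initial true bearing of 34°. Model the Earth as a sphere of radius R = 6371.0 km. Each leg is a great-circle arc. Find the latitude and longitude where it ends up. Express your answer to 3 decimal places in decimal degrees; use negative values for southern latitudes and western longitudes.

Apply the spherical direct solution leg by leg, carrying full precision between legs.
Leg 1: from (-39.132°, 24.042°), δ = 4050.8/6371 = 0.635819 rad, θ = 110° → φ = -41.707°, λ = 72.414°.
Leg 2: from (-41.707°, 72.414°), δ = 3527.6/6371 = 0.553696 rad, θ = 34° → φ = -13.914°, λ = 90.047°.

latitude -13.914°, longitude 90.047°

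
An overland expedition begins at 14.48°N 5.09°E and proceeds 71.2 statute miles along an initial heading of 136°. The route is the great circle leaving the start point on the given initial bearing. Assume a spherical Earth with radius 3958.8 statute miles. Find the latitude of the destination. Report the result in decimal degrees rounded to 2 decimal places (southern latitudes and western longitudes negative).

δ = 71.2/3958.8 = 0.017985 rad (1.0305°).
Start latitude φ₁ = 0.252724 rad; initial bearing θ = 2.373648 rad.
sin φ₂ = sin φ₁ cos δ + cos φ₁ sin δ cos θ = (0.250042)(0.999838) + (0.968235)(0.017984)(-0.719340) = 0.237476
φ₂ = asin(0.237476) = 0.239766 rad = 13.74°.
For the longitude increment, Δλ = atan2( sin θ sin δ cos φ₁, cos δ − sin φ₁ sin φ₂ ) = atan2(0.012096, 0.940459) = 0.74°.
λ₂ = λ₁ + Δλ = 5.83°.

latitude 13.74°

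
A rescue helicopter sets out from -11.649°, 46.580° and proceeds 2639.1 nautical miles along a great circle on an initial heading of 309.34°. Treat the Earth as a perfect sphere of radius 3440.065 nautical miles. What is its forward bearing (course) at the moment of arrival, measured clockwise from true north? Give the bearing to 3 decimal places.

δ = 2639.1/3440.065 = 0.767166 rad (43.9554°).
With φ₁ = -11.649° = -0.203313 rad and θ = 309.34° = 5.399002 rad:
Destination latitude: φ₂ = arcsin( sin φ₁ cos δ + cos φ₁ sin δ cos θ ) = arcsin(0.285585) = 16.594°.
Then Δλ = atan2(-0.525757, 0.777545) = -0.594557 rad, from sin θ sin δ cos φ₁ over cos δ − sin φ₁ sin φ₂.
Hence λ₂ = 46.580° + -34.066° = 12.514°.
The forward bearing on arrival equals the back-azimuth from the destination plus 180°.
Back-azimuth from P₂ (16.594°, 12.514°) to P₁ (-11.649°, 46.580°), with Δλ' = λ₁ − λ₂ = 34.066°: atan2( sin Δλ' cos φ₁ , cos φ₂ sin φ₁ − sin φ₂ cos φ₁ cos Δλ' ) = 127.778°.
Final bearing = (127.778° + 180°) mod 360° = 307.778°.

final bearing 307.778°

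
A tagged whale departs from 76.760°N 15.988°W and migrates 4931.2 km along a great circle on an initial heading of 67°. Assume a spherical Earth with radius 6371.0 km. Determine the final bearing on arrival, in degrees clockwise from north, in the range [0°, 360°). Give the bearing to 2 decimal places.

Central angle δ = d/R = 0.774007 rad.
Converting: φ₁ = 1.339715 rad, θ = 1.169371 rad.
sin φ₂ = sin φ₁ cos δ + cos φ₁ sin δ cos θ = (0.973419)(0.715115) + (0.229031)(0.699006)(0.390731) = 0.758661
φ₂ = asin(0.758661) = 0.861255 rad = 49.346°.
Then Δλ = atan2(0.147367, -0.023380) = 1.728133 rad, from sin θ sin δ cos φ₁ over cos δ − sin φ₁ sin φ₂.
Hence λ₂ = -15.988° + 99.015° = 83.027°.
The forward bearing on arrival equals the back-azimuth from the destination plus 180°.
Back-azimuth from P₂ (49.35°, 83.03°) to P₁ (76.76°, -15.99°), with Δλ' = λ₁ − λ₂ = -99.01°: atan2( sin Δλ' cos φ₁ , cos φ₂ sin φ₁ − sin φ₂ cos φ₁ cos Δλ' ) = 341.12°.
Final bearing = (341.12° + 180°) mod 360° = 161.12°.

final bearing 161.12°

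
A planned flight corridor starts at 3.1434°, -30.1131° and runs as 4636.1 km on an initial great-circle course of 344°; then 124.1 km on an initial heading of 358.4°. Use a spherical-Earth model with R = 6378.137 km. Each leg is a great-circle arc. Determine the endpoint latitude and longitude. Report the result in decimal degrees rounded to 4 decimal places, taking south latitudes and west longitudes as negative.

Apply the spherical direct solution leg by leg, carrying full precision between legs.
Leg 1: from (3.1434°, -30.1131°), δ = 4636.1/6378.137 = 0.726874 rad, θ = 344° → φ = 42.7506°, λ = -44.5578°.
Leg 2: from (42.7506°, -44.5578°), δ = 124.1/6378.137 = 0.019457 rad, θ = 358.4° → φ = 43.8650°, λ = -44.6009°.

latitude 43.8650°, longitude -44.6009°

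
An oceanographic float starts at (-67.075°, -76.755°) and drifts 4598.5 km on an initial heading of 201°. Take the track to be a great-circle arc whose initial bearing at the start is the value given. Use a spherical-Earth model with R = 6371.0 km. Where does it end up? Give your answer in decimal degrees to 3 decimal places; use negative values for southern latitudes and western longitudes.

Central angle δ = d/R = 0.721786 rad.
With φ₁ = -67.075° = -1.170680 rad and θ = 201° = 3.508112 rad:
sin φ₂ = sin φ₁ cos δ + cos φ₁ sin δ cos θ = (-0.921016)(0.750627) + (0.389526)(0.660727)(-0.933580) = -0.931615
φ₂ = asin(-0.931615) = -1.198830 rad = -68.688°.
For the longitude increment, Δλ = atan2( sin θ sin δ cos φ₁, cos δ − sin φ₁ sin φ₂ ) = atan2(-0.092233, -0.107405) = -139.346°.
λ₂ = -76.755° + -139.346° = -216.101°, normalized to (−180°, 180°] → 143.899°.

latitude -68.688°, longitude 143.899°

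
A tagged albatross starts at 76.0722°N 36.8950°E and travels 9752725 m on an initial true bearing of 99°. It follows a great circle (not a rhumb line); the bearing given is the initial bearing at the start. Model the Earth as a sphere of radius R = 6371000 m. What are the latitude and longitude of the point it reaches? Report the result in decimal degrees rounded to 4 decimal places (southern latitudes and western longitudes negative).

The arc subtends δ = 9752725/6371000 = 1.530800 rad at the centre.
Converting: φ₁ = 1.327710 rad, θ = 1.727876 rad.
sin φ₂ = sin φ₁ cos δ + cos φ₁ sin δ cos θ = (0.970600)(0.039986) + (0.240699)(0.999200)(-0.156434) = 0.001187
φ₂ = asin(0.001187) = 0.001187 rad = 0.0680°.
For the longitude increment, Δλ = atan2( sin θ sin δ cos φ₁, cos δ − sin φ₁ sin φ₂ ) = atan2(0.237545, 0.038834) = 80.7154°.
λ₂ = λ₁ + Δλ = 117.6104°.

latitude 0.0680°, longitude 117.6104°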